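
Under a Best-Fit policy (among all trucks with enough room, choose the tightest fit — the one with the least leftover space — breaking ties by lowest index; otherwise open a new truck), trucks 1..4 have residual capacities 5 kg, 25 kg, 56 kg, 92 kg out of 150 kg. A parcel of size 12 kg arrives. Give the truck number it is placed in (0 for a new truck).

2

Trucks with room: truck 2 (25 kg), truck 3 (56 kg), truck 4 (92 kg).
Tightest fit is truck 2 with 25 kg free.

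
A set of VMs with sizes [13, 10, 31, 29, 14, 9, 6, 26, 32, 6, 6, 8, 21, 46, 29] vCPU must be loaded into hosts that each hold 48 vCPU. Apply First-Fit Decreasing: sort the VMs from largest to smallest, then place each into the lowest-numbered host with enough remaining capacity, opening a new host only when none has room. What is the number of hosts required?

Sorted descending: 46, 32, 31, 29, 29, 26, 21, 14, 13, 10, 9, 8, 6, 6, 6.
Put 46 vCPU in host 1; 2 vCPU remain.
Put 32 vCPU in host 2; 16 vCPU remain.
Put 31 vCPU in host 3; 17 vCPU remain.
Put 29 vCPU in host 4; 19 vCPU remain.
Put 29 vCPU in host 5; 19 vCPU remain.
Put 26 vCPU in host 6; 22 vCPU remain.
Put 21 vCPU in host 6; 1 vCPU remain.
Put 14 vCPU in host 2; 2 vCPU remain.
Put 13 vCPU in host 3; 4 vCPU remain.
Put 10 vCPU in host 4; 9 vCPU remain.
Put 9 vCPU in host 4; 0 vCPU remain.
Put 8 vCPU in host 5; 11 vCPU remain.
Put 6 vCPU in host 5; 5 vCPU remain.
Put 6 vCPU in host 7; 42 vCPU remain.
Put 6 vCPU in host 7; 36 vCPU remain.
Final hosts: [46] [32,14] [31,13] [29,10,9] [29,8,6] [26,21] [6,6].

7 hosts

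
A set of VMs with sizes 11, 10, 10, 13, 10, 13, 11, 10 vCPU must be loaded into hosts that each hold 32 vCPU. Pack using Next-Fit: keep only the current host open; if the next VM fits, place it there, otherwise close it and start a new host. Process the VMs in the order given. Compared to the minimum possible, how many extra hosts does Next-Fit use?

1

Next-Fit: [11,10,10] [13,10] [13,11] [10] → 4 hosts.
Total size 88 vCPU; any packing needs at least ⌈88/32⌉ = 3 hosts.
An optimal packing achieves that bound: [13,13] [11,11,10] [10,10,10] → 3 hosts.
Excess: 4 − 3 = 1.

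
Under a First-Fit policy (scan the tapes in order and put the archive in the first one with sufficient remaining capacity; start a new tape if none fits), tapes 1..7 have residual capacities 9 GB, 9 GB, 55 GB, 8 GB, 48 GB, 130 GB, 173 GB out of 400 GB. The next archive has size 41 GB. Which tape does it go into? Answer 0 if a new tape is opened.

3

Tapes with room: tape 3 (55 GB), tape 5 (48 GB), tape 6 (130 GB), tape 7 (173 GB).
The first with room is tape 3.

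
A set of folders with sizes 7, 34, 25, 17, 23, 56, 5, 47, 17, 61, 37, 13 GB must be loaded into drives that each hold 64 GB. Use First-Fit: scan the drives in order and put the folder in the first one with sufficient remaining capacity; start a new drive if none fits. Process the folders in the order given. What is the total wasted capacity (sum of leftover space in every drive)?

7 GB → drive 1 (remaining 57 GB)
34 GB → drive 1 (remaining 23 GB)
25 GB → drive 2 (remaining 39 GB)
17 GB → drive 1 (remaining 6 GB)
23 GB → drive 2 (remaining 16 GB)
56 GB → drive 3 (remaining 8 GB)
5 GB → drive 1 (remaining 1 GB)
47 GB → drive 4 (remaining 17 GB)
17 GB → drive 4 (remaining 0 GB)
61 GB → drive 5 (remaining 3 GB)
37 GB → drive 6 (remaining 27 GB)
13 GB → drive 2 (remaining 3 GB)
6 drives × 64 GB = 384 GB; used 342 GB; unused 42 GB.

42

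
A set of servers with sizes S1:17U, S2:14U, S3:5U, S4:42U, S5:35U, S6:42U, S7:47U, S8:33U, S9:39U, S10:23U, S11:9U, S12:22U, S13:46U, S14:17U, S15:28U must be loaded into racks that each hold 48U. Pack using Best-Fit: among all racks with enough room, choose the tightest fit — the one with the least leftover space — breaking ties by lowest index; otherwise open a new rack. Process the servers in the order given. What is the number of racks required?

rack 1: place S1 (17U), 31U left
rack 1: place S2 (14U), 17U left
rack 1: place S3 (5U), 12U left
rack 2: place S4 (42U), 6U left
rack 3: place S5 (35U), 13U left
rack 4: place S6 (42U), 6U left
rack 5: place S7 (47U), 1U left
rack 6: place S8 (33U), 15U left
rack 7: place S9 (39U), 9U left
rack 8: place S10 (23U), 25U left
rack 7: place S11 (9U), 0U left
rack 8: place S12 (22U), 3U left
rack 9: place S13 (46U), 2U left
rack 10: place S14 (17U), 31U left
rack 10: place S15 (28U), 3U left

10 racks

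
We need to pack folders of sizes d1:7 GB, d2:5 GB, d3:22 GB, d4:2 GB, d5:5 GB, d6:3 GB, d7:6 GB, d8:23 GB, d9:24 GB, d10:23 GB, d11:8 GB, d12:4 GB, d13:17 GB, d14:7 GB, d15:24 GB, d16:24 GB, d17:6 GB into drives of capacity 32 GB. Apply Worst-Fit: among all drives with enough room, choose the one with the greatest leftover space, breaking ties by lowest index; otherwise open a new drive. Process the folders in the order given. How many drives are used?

8

Put d1 (7 GB) in drive 1; 25 GB remain.
Put d2 (5 GB) in drive 1; 20 GB remain.
Put d3 (22 GB) in drive 2; 10 GB remain.
Put d4 (2 GB) in drive 1; 18 GB remain.
Put d5 (5 GB) in drive 1; 13 GB remain.
Put d6 (3 GB) in drive 1; 10 GB remain.
Put d7 (6 GB) in drive 1; 4 GB remain.
Put d8 (23 GB) in drive 3; 9 GB remain.
Put d9 (24 GB) in drive 4; 8 GB remain.
Put d10 (23 GB) in drive 5; 9 GB remain.
Put d11 (8 GB) in drive 2; 2 GB remain.
Put d12 (4 GB) in drive 3; 5 GB remain.
Put d13 (17 GB) in drive 6; 15 GB remain.
Put d14 (7 GB) in drive 6; 8 GB remain.
Put d15 (24 GB) in drive 7; 8 GB remain.
Put d16 (24 GB) in drive 8; 8 GB remain.
Put d17 (6 GB) in drive 5; 3 GB remain.
Final drives: [7,5,2,5,3,6] [22,8] [23,4] [24] [23,6] [17,7] [24] [24].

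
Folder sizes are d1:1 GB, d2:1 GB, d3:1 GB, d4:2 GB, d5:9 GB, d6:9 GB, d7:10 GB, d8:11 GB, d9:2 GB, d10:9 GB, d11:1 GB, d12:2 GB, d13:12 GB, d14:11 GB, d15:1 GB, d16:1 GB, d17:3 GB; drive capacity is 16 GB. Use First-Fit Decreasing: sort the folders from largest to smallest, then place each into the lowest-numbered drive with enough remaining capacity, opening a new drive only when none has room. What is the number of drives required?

7

Sorted descending: 12, 11, 11, 10, 9, 9, 9, 3, 2, 2, 2, 1, 1, 1, 1, 1, 1.
12 GB → drive 1 (remaining 4 GB)
11 GB → drive 2 (remaining 5 GB)
11 GB → drive 3 (remaining 5 GB)
10 GB → drive 4 (remaining 6 GB)
9 GB → drive 5 (remaining 7 GB)
9 GB → drive 6 (remaining 7 GB)
9 GB → drive 7 (remaining 7 GB)
3 GB → drive 1 (remaining 1 GB)
2 GB → drive 2 (remaining 3 GB)
2 GB → drive 2 (remaining 1 GB)
2 GB → drive 3 (remaining 3 GB)
1 GB → drive 1 (remaining 0 GB)
1 GB → drive 2 (remaining 0 GB)
1 GB → drive 3 (remaining 2 GB)
1 GB → drive 3 (remaining 1 GB)
1 GB → drive 3 (remaining 0 GB)
1 GB → drive 4 (remaining 5 GB)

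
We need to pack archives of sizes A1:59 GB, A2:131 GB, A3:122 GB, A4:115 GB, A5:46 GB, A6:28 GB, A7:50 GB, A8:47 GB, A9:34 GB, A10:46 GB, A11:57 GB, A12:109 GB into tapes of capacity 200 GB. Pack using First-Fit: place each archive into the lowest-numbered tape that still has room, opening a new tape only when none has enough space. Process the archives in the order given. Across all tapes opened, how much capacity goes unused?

156

Put A1 (59 GB) in tape 1; 141 GB remain.
Put A2 (131 GB) in tape 1; 10 GB remain.
Put A3 (122 GB) in tape 2; 78 GB remain.
Put A4 (115 GB) in tape 3; 85 GB remain.
Put A5 (46 GB) in tape 2; 32 GB remain.
Put A6 (28 GB) in tape 2; 4 GB remain.
Put A7 (50 GB) in tape 3; 35 GB remain.
Put A8 (47 GB) in tape 4; 153 GB remain.
Put A9 (34 GB) in tape 3; 1 GB remain.
Put A10 (46 GB) in tape 4; 107 GB remain.
Put A11 (57 GB) in tape 4; 50 GB remain.
Put A12 (109 GB) in tape 5; 91 GB remain.
5 tapes × 200 GB = 1000 GB; used 844 GB; unused 156 GB.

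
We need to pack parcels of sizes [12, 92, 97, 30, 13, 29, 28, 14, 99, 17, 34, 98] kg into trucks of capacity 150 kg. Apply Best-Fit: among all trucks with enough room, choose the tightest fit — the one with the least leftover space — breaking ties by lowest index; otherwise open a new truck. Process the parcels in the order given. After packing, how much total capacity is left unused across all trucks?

truck 1: place 12 kg, 138 kg left
truck 1: place 92 kg, 46 kg left
truck 2: place 97 kg, 53 kg left
truck 1: place 30 kg, 16 kg left
truck 1: place 13 kg, 3 kg left
truck 2: place 29 kg, 24 kg left
truck 3: place 28 kg, 122 kg left
truck 2: place 14 kg, 10 kg left
truck 3: place 99 kg, 23 kg left
truck 3: place 17 kg, 6 kg left
truck 4: place 34 kg, 116 kg left
truck 4: place 98 kg, 18 kg left
4 trucks × 150 kg = 600 kg; used 563 kg; unused 37 kg.

37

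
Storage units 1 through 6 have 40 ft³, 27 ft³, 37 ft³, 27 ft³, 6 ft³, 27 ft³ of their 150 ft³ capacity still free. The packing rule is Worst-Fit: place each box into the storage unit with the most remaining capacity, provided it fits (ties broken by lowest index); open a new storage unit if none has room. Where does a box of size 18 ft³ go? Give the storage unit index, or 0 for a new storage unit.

Storage units with room: storage unit 1 (40 ft³), storage unit 2 (27 ft³), storage unit 3 (37 ft³), storage unit 4 (27 ft³), storage unit 6 (27 ft³).
Most room is storage unit 1 with 40 ft³ free.

1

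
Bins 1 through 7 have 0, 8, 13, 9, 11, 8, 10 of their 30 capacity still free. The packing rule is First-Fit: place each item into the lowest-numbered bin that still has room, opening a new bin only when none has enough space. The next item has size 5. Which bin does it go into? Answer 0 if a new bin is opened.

2

Bins with room: bin 2 (8), bin 3 (13), bin 4 (9), bin 5 (11), bin 6 (8), bin 7 (10).
The first with room is bin 2.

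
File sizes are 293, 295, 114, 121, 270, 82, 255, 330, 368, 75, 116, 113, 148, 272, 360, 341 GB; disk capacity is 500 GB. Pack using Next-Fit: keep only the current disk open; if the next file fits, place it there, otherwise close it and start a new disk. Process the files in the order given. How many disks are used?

10 disks

293 GB → disk 1 (remaining 207 GB)
295 GB → disk 2 (remaining 205 GB)
114 GB → disk 2 (remaining 91 GB)
121 GB → disk 3 (remaining 379 GB)
270 GB → disk 3 (remaining 109 GB)
82 GB → disk 3 (remaining 27 GB)
255 GB → disk 4 (remaining 245 GB)
330 GB → disk 5 (remaining 170 GB)
368 GB → disk 6 (remaining 132 GB)
75 GB → disk 6 (remaining 57 GB)
116 GB → disk 7 (remaining 384 GB)
113 GB → disk 7 (remaining 271 GB)
148 GB → disk 7 (remaining 123 GB)
272 GB → disk 8 (remaining 228 GB)
360 GB → disk 9 (remaining 140 GB)
341 GB → disk 10 (remaining 159 GB)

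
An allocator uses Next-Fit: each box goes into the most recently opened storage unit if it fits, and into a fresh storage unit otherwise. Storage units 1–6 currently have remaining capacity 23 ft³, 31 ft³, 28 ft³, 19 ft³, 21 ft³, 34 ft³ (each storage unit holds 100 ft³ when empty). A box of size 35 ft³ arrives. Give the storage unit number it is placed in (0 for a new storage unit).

0

Next-Fit only looks at storage unit 6, which has 34 ft³ free.
35 ft³ does not fit, so a new storage unit is opened.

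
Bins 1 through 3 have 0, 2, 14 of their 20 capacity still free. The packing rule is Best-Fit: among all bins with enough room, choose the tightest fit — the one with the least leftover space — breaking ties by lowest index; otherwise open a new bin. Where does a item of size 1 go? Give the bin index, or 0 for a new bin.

2

Bins with room: bin 2 (2), bin 3 (14).
Tightest fit is bin 2 with 2 free.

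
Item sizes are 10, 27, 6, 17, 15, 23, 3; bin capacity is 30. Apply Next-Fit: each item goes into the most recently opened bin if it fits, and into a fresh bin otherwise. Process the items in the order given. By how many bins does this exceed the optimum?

Next-Fit: [10] [27] [6,17] [15] [23,3] → 5 bins.
Total size 101; any packing needs at least ⌈101/30⌉ = 4 bins.
An optimal packing achieves that bound: [27,3] [23,6] [17,10] [15] → 4 bins.
Excess: 5 − 4 = 1.

1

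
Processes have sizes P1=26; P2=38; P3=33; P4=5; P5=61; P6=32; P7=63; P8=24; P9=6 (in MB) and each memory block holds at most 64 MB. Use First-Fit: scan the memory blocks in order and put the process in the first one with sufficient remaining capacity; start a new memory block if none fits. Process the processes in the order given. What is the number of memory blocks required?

5

Put P1 (26 MB) in memory block 1; 38 MB remain.
Put P2 (38 MB) in memory block 1; 0 MB remain.
Put P3 (33 MB) in memory block 2; 31 MB remain.
Put P4 (5 MB) in memory block 2; 26 MB remain.
Put P5 (61 MB) in memory block 3; 3 MB remain.
Put P6 (32 MB) in memory block 4; 32 MB remain.
Put P7 (63 MB) in memory block 5; 1 MB remain.
Put P8 (24 MB) in memory block 2; 2 MB remain.
Put P9 (6 MB) in memory block 4; 26 MB remain.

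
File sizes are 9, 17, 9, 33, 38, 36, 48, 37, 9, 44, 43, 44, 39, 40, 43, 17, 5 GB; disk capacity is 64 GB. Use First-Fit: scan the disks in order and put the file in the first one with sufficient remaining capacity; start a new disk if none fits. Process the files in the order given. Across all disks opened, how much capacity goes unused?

257

Put 9 GB in disk 1; 55 GB remain.
Put 17 GB in disk 1; 38 GB remain.
Put 9 GB in disk 1; 29 GB remain.
Put 33 GB in disk 2; 31 GB remain.
Put 38 GB in disk 3; 26 GB remain.
Put 36 GB in disk 4; 28 GB remain.
Put 48 GB in disk 5; 16 GB remain.
Put 37 GB in disk 6; 27 GB remain.
Put 9 GB in disk 1; 20 GB remain.
Put 44 GB in disk 7; 20 GB remain.
Put 43 GB in disk 8; 21 GB remain.
Put 44 GB in disk 9; 20 GB remain.
Put 39 GB in disk 10; 25 GB remain.
Put 40 GB in disk 11; 24 GB remain.
Put 43 GB in disk 12; 21 GB remain.
Put 17 GB in disk 1; 3 GB remain.
Put 5 GB in disk 2; 26 GB remain.
12 disks × 64 GB = 768 GB; used 511 GB; unused 257 GB.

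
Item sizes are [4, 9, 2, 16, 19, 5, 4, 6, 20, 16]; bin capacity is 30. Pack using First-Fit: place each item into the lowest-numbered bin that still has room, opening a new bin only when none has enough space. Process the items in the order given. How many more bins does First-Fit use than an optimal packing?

1

First-Fit: [4,9,2,5,4,6] [16] [19] [20] [16] → 5 bins.
Total size 101; any packing needs at least ⌈101/30⌉ = 4 bins.
An optimal packing achieves that bound: [20,9] [19,6,5] [16,4,4,2] [16] → 4 bins.
Excess: 5 − 4 = 1.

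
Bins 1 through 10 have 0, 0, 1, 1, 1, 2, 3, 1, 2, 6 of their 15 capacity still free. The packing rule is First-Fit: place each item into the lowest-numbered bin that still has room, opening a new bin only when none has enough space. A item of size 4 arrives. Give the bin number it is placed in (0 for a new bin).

Bins with room: bin 10 (6).
The first with room is bin 10.

10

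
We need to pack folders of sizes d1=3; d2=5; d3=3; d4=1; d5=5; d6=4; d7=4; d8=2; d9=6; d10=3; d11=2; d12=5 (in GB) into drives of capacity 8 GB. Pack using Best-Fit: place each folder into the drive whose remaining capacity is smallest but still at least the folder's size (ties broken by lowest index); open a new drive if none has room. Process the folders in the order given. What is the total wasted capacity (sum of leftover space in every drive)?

d1 (3 GB) → drive 1 (remaining 5 GB)
d2 (5 GB) → drive 1 (remaining 0 GB)
d3 (3 GB) → drive 2 (remaining 5 GB)
d4 (1 GB) → drive 2 (remaining 4 GB)
d5 (5 GB) → drive 3 (remaining 3 GB)
d6 (4 GB) → drive 2 (remaining 0 GB)
d7 (4 GB) → drive 4 (remaining 4 GB)
d8 (2 GB) → drive 3 (remaining 1 GB)
d9 (6 GB) → drive 5 (remaining 2 GB)
d10 (3 GB) → drive 4 (remaining 1 GB)
d11 (2 GB) → drive 5 (remaining 0 GB)
d12 (5 GB) → drive 6 (remaining 3 GB)
6 drives × 8 GB = 48 GB; used 43 GB; unused 5 GB.

5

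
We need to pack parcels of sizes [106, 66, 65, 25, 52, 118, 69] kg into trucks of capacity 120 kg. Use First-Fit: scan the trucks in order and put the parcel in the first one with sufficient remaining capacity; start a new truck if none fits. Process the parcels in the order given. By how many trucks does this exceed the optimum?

0

First-Fit: [106] [66,25] [65,52] [118] [69] → 5 trucks.
Total size 501 kg; any packing needs at least ⌈501/120⌉ = 5 trucks.
So 5 is already optimal.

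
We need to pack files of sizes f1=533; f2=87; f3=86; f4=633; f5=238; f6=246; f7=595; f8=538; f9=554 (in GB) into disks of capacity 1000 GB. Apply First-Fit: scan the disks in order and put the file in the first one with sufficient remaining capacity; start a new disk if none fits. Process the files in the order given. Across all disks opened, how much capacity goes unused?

Put f1 (533 GB) in disk 1; 467 GB remain.
Put f2 (87 GB) in disk 1; 380 GB remain.
Put f3 (86 GB) in disk 1; 294 GB remain.
Put f4 (633 GB) in disk 2; 367 GB remain.
Put f5 (238 GB) in disk 1; 56 GB remain.
Put f6 (246 GB) in disk 2; 121 GB remain.
Put f7 (595 GB) in disk 3; 405 GB remain.
Put f8 (538 GB) in disk 4; 462 GB remain.
Put f9 (554 GB) in disk 5; 446 GB remain.
5 disks × 1000 GB = 5000 GB; used 3510 GB; unused 1490 GB.

1490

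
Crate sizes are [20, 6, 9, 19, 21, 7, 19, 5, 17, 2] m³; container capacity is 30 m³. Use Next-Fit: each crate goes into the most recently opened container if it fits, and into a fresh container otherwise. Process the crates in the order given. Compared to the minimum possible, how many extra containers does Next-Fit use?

0

Next-Fit: [20,6] [9,19] [21,7] [19,5] [17,2] → 5 containers.
Total size 125 m³; any packing needs at least ⌈125/30⌉ = 5 containers.
So 5 is already optimal.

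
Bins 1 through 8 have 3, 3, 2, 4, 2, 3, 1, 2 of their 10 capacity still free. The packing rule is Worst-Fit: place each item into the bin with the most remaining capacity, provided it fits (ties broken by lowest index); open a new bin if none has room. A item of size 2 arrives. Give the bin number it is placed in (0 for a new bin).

Bins with room: bin 1 (3), bin 2 (3), bin 3 (2), bin 4 (4), bin 5 (2), bin 6 (3), bin 8 (2).
Most room is bin 4 with 4 free.

4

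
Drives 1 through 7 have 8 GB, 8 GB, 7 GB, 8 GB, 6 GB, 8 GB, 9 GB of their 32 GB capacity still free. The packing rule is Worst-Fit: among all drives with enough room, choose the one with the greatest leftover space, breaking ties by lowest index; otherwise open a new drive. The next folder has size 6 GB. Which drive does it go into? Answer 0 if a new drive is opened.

7

Drives with room: drive 1 (8 GB), drive 2 (8 GB), drive 3 (7 GB), drive 4 (8 GB), drive 5 (6 GB), drive 6 (8 GB), drive 7 (9 GB).
Most room is drive 7 with 9 GB free.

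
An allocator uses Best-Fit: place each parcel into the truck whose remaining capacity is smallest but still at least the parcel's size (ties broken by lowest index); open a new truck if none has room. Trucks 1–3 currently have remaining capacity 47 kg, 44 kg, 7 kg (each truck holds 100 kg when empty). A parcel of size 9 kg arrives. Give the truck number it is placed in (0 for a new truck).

Trucks with room: truck 1 (47 kg), truck 2 (44 kg).
Tightest fit is truck 2 with 44 kg free.

2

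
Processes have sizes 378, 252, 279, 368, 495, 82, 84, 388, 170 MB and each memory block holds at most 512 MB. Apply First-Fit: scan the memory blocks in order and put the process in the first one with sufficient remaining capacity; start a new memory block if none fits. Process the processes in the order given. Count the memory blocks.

Put 378 MB in memory block 1; 134 MB remain.
Put 252 MB in memory block 2; 260 MB remain.
Put 279 MB in memory block 3; 233 MB remain.
Put 368 MB in memory block 4; 144 MB remain.
Put 495 MB in memory block 5; 17 MB remain.
Put 82 MB in memory block 1; 52 MB remain.
Put 84 MB in memory block 2; 176 MB remain.
Put 388 MB in memory block 6; 124 MB remain.
Put 170 MB in memory block 2; 6 MB remain.
Final memory blocks: [378,82] [252,84,170] [279] [368] [495] [388].

6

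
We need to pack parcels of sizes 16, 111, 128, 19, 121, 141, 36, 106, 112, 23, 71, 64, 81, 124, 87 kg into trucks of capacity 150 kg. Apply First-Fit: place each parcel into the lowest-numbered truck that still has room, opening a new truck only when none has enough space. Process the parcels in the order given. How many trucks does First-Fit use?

10

Put 16 kg in truck 1; 134 kg remain.
Put 111 kg in truck 1; 23 kg remain.
Put 128 kg in truck 2; 22 kg remain.
Put 19 kg in truck 1; 4 kg remain.
Put 121 kg in truck 3; 29 kg remain.
Put 141 kg in truck 4; 9 kg remain.
Put 36 kg in truck 5; 114 kg remain.
Put 106 kg in truck 5; 8 kg remain.
Put 112 kg in truck 6; 38 kg remain.
Put 23 kg in truck 3; 6 kg remain.
Put 71 kg in truck 7; 79 kg remain.
Put 64 kg in truck 7; 15 kg remain.
Put 81 kg in truck 8; 69 kg remain.
Put 124 kg in truck 9; 26 kg remain.
Put 87 kg in truck 10; 63 kg remain.
Final trucks: [16,111,19] [128] [121,23] [141] [36,106] [112] [71,64] [81] [124] [87].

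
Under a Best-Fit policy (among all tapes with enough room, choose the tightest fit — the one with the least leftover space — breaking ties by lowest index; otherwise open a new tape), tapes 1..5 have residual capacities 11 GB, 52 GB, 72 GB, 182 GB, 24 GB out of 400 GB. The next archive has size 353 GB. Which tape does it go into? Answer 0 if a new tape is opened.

0

No tape has ≥ 353 GB free, so a new tape is opened.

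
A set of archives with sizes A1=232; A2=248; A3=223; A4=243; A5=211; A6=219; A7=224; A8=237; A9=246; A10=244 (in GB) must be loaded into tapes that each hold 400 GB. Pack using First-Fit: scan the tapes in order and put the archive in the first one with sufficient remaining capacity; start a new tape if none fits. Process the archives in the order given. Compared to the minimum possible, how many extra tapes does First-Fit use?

0

First-Fit: [232] [248] [223] [243] [211] [219] [224] [237] [246] [244] → 10 tapes.
10 archives exceed 200 GB (half the capacity), and no two of those can share a tape, so at least 10 tapes are needed.
So 10 is already optimal.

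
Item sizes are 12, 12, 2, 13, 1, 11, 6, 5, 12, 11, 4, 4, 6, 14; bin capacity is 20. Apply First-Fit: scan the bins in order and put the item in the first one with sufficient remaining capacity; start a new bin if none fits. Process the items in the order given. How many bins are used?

12 → bin 1 (remaining 8)
12 → bin 2 (remaining 8)
2 → bin 1 (remaining 6)
13 → bin 3 (remaining 7)
1 → bin 1 (remaining 5)
11 → bin 4 (remaining 9)
6 → bin 2 (remaining 2)
5 → bin 1 (remaining 0)
12 → bin 5 (remaining 8)
11 → bin 6 (remaining 9)
4 → bin 3 (remaining 3)
4 → bin 4 (remaining 5)
6 → bin 5 (remaining 2)
14 → bin 7 (remaining 6)

7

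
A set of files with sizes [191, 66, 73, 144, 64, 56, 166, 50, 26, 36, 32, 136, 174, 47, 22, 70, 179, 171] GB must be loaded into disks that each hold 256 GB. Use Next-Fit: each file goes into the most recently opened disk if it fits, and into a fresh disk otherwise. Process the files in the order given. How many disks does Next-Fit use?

191 GB → disk 1 (remaining 65 GB)
66 GB → disk 2 (remaining 190 GB)
73 GB → disk 2 (remaining 117 GB)
144 GB → disk 3 (remaining 112 GB)
64 GB → disk 3 (remaining 48 GB)
56 GB → disk 4 (remaining 200 GB)
166 GB → disk 4 (remaining 34 GB)
50 GB → disk 5 (remaining 206 GB)
26 GB → disk 5 (remaining 180 GB)
36 GB → disk 5 (remaining 144 GB)
32 GB → disk 5 (remaining 112 GB)
136 GB → disk 6 (remaining 120 GB)
174 GB → disk 7 (remaining 82 GB)
47 GB → disk 7 (remaining 35 GB)
22 GB → disk 7 (remaining 13 GB)
70 GB → disk 8 (remaining 186 GB)
179 GB → disk 8 (remaining 7 GB)
171 GB → disk 9 (remaining 85 GB)
Final disks: [191] [66,73] [144,64] [56,166] [50,26,36,32] [136] [174,47,22] [70,179] [171].

9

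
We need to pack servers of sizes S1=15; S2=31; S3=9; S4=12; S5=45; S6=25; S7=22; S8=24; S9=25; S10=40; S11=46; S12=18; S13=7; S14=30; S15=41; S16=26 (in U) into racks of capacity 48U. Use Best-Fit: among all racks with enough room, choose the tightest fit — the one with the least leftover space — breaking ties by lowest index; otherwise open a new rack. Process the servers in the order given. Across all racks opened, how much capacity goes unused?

Put S1 (15U) in rack 1; 33U remain.
Put S2 (31U) in rack 1; 2U remain.
Put S3 (9U) in rack 2; 39U remain.
Put S4 (12U) in rack 2; 27U remain.
Put S5 (45U) in rack 3; 3U remain.
Put S6 (25U) in rack 2; 2U remain.
Put S7 (22U) in rack 4; 26U remain.
Put S8 (24U) in rack 4; 2U remain.
Put S9 (25U) in rack 5; 23U remain.
Put S10 (40U) in rack 6; 8U remain.
Put S11 (46U) in rack 7; 2U remain.
Put S12 (18U) in rack 5; 5U remain.
Put S13 (7U) in rack 6; 1U remain.
Put S14 (30U) in rack 8; 18U remain.
Put S15 (41U) in rack 9; 7U remain.
Put S16 (26U) in rack 10; 22U remain.
10 racks × 48U = 480U; used 416U; unused 64U.

64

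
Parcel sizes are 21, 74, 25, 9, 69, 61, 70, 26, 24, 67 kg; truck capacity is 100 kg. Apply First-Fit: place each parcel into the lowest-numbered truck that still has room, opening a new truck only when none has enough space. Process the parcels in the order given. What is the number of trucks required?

Put 21 kg in truck 1; 79 kg remain.
Put 74 kg in truck 1; 5 kg remain.
Put 25 kg in truck 2; 75 kg remain.
Put 9 kg in truck 2; 66 kg remain.
Put 69 kg in truck 3; 31 kg remain.
Put 61 kg in truck 2; 5 kg remain.
Put 70 kg in truck 4; 30 kg remain.
Put 26 kg in truck 3; 5 kg remain.
Put 24 kg in truck 4; 6 kg remain.
Put 67 kg in truck 5; 33 kg remain.
Final trucks: [21,74] [25,9,61] [69,26] [70,24] [67].

5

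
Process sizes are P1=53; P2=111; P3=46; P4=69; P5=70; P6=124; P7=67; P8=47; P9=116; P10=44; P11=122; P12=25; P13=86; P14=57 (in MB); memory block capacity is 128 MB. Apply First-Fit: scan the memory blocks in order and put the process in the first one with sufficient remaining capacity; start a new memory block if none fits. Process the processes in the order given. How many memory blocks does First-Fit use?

9

Put P1 (53 MB) in memory block 1; 75 MB remain.
Put P2 (111 MB) in memory block 2; 17 MB remain.
Put P3 (46 MB) in memory block 1; 29 MB remain.
Put P4 (69 MB) in memory block 3; 59 MB remain.
Put P5 (70 MB) in memory block 4; 58 MB remain.
Put P6 (124 MB) in memory block 5; 4 MB remain.
Put P7 (67 MB) in memory block 6; 61 MB remain.
Put P8 (47 MB) in memory block 3; 12 MB remain.
Put P9 (116 MB) in memory block 7; 12 MB remain.
Put P10 (44 MB) in memory block 4; 14 MB remain.
Put P11 (122 MB) in memory block 8; 6 MB remain.
Put P12 (25 MB) in memory block 1; 4 MB remain.
Put P13 (86 MB) in memory block 9; 42 MB remain.
Put P14 (57 MB) in memory block 6; 4 MB remain.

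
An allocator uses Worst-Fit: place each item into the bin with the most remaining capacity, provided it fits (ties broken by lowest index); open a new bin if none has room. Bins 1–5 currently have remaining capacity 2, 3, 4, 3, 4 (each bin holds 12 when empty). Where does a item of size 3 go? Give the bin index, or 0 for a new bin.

3

Bins with room: bin 2 (3), bin 3 (4), bin 4 (3), bin 5 (4).
Most room is bin 3 with 4 free.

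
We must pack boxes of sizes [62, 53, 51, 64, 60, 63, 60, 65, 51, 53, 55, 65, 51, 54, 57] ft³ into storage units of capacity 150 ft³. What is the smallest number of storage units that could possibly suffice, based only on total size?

6 storage units

Total size = 62 + 53 + 51 + 64 + 60 + 63 + 60 + 65 + 51 + 53 + 55 + 65 + 51 + 54 + 57 = 864 ft³.
⌈864 / 150⌉ = 6.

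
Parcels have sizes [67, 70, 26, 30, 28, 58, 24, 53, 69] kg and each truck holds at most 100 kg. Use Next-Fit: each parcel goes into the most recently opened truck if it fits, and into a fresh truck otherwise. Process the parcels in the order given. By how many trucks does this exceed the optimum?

1

Next-Fit: [67] [70,26] [30,28] [58,24] [53] [69] → 6 trucks.
Total size 425 kg; any packing needs at least ⌈425/100⌉ = 5 trucks.
An optimal packing achieves that bound: [70,30] [69,28] [67,26] [58,24] [53] → 5 trucks.
Excess: 6 − 5 = 1.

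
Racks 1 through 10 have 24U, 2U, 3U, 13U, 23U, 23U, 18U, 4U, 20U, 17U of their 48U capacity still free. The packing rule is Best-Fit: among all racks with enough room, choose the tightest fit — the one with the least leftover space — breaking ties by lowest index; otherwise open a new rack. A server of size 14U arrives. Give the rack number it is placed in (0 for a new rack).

10

Racks with room: rack 1 (24U), rack 5 (23U), rack 6 (23U), rack 7 (18U), rack 9 (20U), rack 10 (17U).
Tightest fit is rack 10 with 17U free.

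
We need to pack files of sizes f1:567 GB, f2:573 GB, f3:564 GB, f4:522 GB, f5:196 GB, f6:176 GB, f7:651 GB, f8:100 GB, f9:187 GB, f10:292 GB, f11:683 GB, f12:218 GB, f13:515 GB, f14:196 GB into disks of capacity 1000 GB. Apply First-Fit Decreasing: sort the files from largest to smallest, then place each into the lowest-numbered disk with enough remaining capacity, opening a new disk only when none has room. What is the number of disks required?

Sorted descending: 683, 651, 573, 567, 564, 522, 515, 292, 218, 196, 196, 187, 176, 100.
683 GB → disk 1 (remaining 317 GB)
651 GB → disk 2 (remaining 349 GB)
573 GB → disk 3 (remaining 427 GB)
567 GB → disk 4 (remaining 433 GB)
564 GB → disk 5 (remaining 436 GB)
522 GB → disk 6 (remaining 478 GB)
515 GB → disk 7 (remaining 485 GB)
292 GB → disk 1 (remaining 25 GB)
218 GB → disk 2 (remaining 131 GB)
196 GB → disk 3 (remaining 231 GB)
196 GB → disk 3 (remaining 35 GB)
187 GB → disk 4 (remaining 246 GB)
176 GB → disk 4 (remaining 70 GB)
100 GB → disk 2 (remaining 31 GB)

7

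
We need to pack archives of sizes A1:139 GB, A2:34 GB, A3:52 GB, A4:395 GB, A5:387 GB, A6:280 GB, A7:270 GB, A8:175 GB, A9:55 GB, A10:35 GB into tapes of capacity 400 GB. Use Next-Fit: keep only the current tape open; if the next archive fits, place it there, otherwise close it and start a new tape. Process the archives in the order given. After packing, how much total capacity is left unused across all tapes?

578

Put A1 (139 GB) in tape 1; 261 GB remain.
Put A2 (34 GB) in tape 1; 227 GB remain.
Put A3 (52 GB) in tape 1; 175 GB remain.
Put A4 (395 GB) in tape 2; 5 GB remain.
Put A5 (387 GB) in tape 3; 13 GB remain.
Put A6 (280 GB) in tape 4; 120 GB remain.
Put A7 (270 GB) in tape 5; 130 GB remain.
Put A8 (175 GB) in tape 6; 225 GB remain.
Put A9 (55 GB) in tape 6; 170 GB remain.
Put A10 (35 GB) in tape 6; 135 GB remain.
6 tapes × 400 GB = 2400 GB; used 1822 GB; unused 578 GB.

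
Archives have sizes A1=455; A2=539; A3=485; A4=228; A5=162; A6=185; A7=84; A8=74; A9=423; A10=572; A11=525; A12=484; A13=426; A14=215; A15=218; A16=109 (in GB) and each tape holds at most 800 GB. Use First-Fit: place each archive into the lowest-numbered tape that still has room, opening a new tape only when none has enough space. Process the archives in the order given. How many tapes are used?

8 tapes

A1 (455 GB) → tape 1 (remaining 345 GB)
A2 (539 GB) → tape 2 (remaining 261 GB)
A3 (485 GB) → tape 3 (remaining 315 GB)
A4 (228 GB) → tape 1 (remaining 117 GB)
A5 (162 GB) → tape 2 (remaining 99 GB)
A6 (185 GB) → tape 3 (remaining 130 GB)
A7 (84 GB) → tape 1 (remaining 33 GB)
A8 (74 GB) → tape 2 (remaining 25 GB)
A9 (423 GB) → tape 4 (remaining 377 GB)
A10 (572 GB) → tape 5 (remaining 228 GB)
A11 (525 GB) → tape 6 (remaining 275 GB)
A12 (484 GB) → tape 7 (remaining 316 GB)
A13 (426 GB) → tape 8 (remaining 374 GB)
A14 (215 GB) → tape 4 (remaining 162 GB)
A15 (218 GB) → tape 5 (remaining 10 GB)
A16 (109 GB) → tape 3 (remaining 21 GB)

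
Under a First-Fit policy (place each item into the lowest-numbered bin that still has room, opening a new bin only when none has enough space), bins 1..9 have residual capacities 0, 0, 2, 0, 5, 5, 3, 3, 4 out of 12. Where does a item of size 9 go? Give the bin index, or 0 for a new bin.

0

No bin has ≥ 9 free, so a new bin is opened.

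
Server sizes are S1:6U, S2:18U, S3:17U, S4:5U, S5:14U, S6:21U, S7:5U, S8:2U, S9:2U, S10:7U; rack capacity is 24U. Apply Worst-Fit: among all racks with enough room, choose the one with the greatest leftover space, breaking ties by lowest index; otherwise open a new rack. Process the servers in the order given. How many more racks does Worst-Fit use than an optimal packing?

Worst-Fit: [6,18] [17,5] [14,5,2,2] [21] [7] → 5 racks.
Total size 97U; any packing needs at least ⌈97/24⌉ = 5 racks.
So 5 is already optimal.

0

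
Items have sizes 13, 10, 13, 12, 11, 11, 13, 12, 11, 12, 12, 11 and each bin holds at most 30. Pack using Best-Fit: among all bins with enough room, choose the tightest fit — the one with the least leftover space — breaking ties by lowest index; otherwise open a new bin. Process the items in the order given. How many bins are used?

bin 1: place 13, 17 left
bin 1: place 10, 7 left
bin 2: place 13, 17 left
bin 2: place 12, 5 left
bin 3: place 11, 19 left
bin 3: place 11, 8 left
bin 4: place 13, 17 left
bin 4: place 12, 5 left
bin 5: place 11, 19 left
bin 5: place 12, 7 left
bin 6: place 12, 18 left
bin 6: place 11, 7 left
Final bins: [13,10] [13,12] [11,11] [13,12] [11,12] [12,11].

6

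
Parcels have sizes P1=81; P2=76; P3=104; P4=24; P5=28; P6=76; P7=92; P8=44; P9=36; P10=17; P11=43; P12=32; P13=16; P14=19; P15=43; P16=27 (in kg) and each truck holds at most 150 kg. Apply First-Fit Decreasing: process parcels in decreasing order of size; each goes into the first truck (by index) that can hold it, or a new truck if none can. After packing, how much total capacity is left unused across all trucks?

142

Sorted descending: 104, 92, 81, 76, 76, 44, 43, 43, 36, 32, 28, 27, 24, 19, 17, 16.
104 kg → truck 1 (remaining 46 kg)
92 kg → truck 2 (remaining 58 kg)
81 kg → truck 3 (remaining 69 kg)
76 kg → truck 4 (remaining 74 kg)
76 kg → truck 5 (remaining 74 kg)
44 kg → truck 1 (remaining 2 kg)
43 kg → truck 2 (remaining 15 kg)
43 kg → truck 3 (remaining 26 kg)
36 kg → truck 4 (remaining 38 kg)
32 kg → truck 4 (remaining 6 kg)
28 kg → truck 5 (remaining 46 kg)
27 kg → truck 5 (remaining 19 kg)
24 kg → truck 3 (remaining 2 kg)
19 kg → truck 5 (remaining 0 kg)
17 kg → truck 6 (remaining 133 kg)
16 kg → truck 6 (remaining 117 kg)
6 trucks × 150 kg = 900 kg; used 758 kg; unused 142 kg.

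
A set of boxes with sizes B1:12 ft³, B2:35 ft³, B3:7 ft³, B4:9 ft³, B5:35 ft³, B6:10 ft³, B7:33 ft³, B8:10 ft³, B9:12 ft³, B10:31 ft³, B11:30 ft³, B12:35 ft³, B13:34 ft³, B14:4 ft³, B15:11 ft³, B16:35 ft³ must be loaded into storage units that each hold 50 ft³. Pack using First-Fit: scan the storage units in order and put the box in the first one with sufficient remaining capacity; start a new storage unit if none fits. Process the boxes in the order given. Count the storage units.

9

storage unit 1: place B1 (12 ft³), 38 ft³ left
storage unit 1: place B2 (35 ft³), 3 ft³ left
storage unit 2: place B3 (7 ft³), 43 ft³ left
storage unit 2: place B4 (9 ft³), 34 ft³ left
storage unit 3: place B5 (35 ft³), 15 ft³ left
storage unit 2: place B6 (10 ft³), 24 ft³ left
storage unit 4: place B7 (33 ft³), 17 ft³ left
storage unit 2: place B8 (10 ft³), 14 ft³ left
storage unit 2: place B9 (12 ft³), 2 ft³ left
storage unit 5: place B10 (31 ft³), 19 ft³ left
storage unit 6: place B11 (30 ft³), 20 ft³ left
storage unit 7: place B12 (35 ft³), 15 ft³ left
storage unit 8: place B13 (34 ft³), 16 ft³ left
storage unit 3: place B14 (4 ft³), 11 ft³ left
storage unit 3: place B15 (11 ft³), 0 ft³ left
storage unit 9: place B16 (35 ft³), 15 ft³ left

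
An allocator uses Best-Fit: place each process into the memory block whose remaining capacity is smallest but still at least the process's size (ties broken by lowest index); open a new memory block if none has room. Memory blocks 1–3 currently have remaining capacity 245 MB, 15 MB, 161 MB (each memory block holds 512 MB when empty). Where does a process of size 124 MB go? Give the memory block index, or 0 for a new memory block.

3

Memory blocks with room: memory block 1 (245 MB), memory block 3 (161 MB).
Tightest fit is memory block 3 with 161 MB free.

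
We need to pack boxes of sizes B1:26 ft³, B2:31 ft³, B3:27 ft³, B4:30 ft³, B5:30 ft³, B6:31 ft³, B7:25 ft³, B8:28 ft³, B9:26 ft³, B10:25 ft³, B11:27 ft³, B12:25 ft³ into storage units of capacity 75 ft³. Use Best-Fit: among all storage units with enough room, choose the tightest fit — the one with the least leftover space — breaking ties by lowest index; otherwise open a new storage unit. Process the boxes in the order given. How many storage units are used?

6

B1 (26 ft³) → storage unit 1 (remaining 49 ft³)
B2 (31 ft³) → storage unit 1 (remaining 18 ft³)
B3 (27 ft³) → storage unit 2 (remaining 48 ft³)
B4 (30 ft³) → storage unit 2 (remaining 18 ft³)
B5 (30 ft³) → storage unit 3 (remaining 45 ft³)
B6 (31 ft³) → storage unit 3 (remaining 14 ft³)
B7 (25 ft³) → storage unit 4 (remaining 50 ft³)
B8 (28 ft³) → storage unit 4 (remaining 22 ft³)
B9 (26 ft³) → storage unit 5 (remaining 49 ft³)
B10 (25 ft³) → storage unit 5 (remaining 24 ft³)
B11 (27 ft³) → storage unit 6 (remaining 48 ft³)
B12 (25 ft³) → storage unit 6 (remaining 23 ft³)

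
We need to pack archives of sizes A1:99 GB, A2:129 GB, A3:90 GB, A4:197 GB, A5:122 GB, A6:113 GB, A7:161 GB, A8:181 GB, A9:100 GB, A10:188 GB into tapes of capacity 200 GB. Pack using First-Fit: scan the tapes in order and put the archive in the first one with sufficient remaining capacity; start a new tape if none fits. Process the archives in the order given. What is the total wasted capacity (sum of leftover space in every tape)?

tape 1: place A1 (99 GB), 101 GB left
tape 2: place A2 (129 GB), 71 GB left
tape 1: place A3 (90 GB), 11 GB left
tape 3: place A4 (197 GB), 3 GB left
tape 4: place A5 (122 GB), 78 GB left
tape 5: place A6 (113 GB), 87 GB left
tape 6: place A7 (161 GB), 39 GB left
tape 7: place A8 (181 GB), 19 GB left
tape 8: place A9 (100 GB), 100 GB left
tape 9: place A10 (188 GB), 12 GB left
9 tapes × 200 GB = 1800 GB; used 1380 GB; unused 420 GB.

420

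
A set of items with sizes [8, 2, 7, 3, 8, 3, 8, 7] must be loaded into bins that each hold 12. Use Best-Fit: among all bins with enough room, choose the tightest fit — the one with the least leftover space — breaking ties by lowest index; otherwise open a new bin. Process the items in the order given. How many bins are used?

bin 1: place 8, 4 left
bin 1: place 2, 2 left
bin 2: place 7, 5 left
bin 2: place 3, 2 left
bin 3: place 8, 4 left
bin 3: place 3, 1 left
bin 4: place 8, 4 left
bin 5: place 7, 5 left

5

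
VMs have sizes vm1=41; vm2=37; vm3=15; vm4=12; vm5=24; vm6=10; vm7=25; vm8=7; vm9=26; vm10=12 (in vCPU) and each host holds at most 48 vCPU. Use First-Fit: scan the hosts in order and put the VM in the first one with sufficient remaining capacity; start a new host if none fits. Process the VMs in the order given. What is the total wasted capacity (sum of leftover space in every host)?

vm1 (41 vCPU) → host 1 (remaining 7 vCPU)
vm2 (37 vCPU) → host 2 (remaining 11 vCPU)
vm3 (15 vCPU) → host 3 (remaining 33 vCPU)
vm4 (12 vCPU) → host 3 (remaining 21 vCPU)
vm5 (24 vCPU) → host 4 (remaining 24 vCPU)
vm6 (10 vCPU) → host 2 (remaining 1 vCPU)
vm7 (25 vCPU) → host 5 (remaining 23 vCPU)
vm8 (7 vCPU) → host 1 (remaining 0 vCPU)
vm9 (26 vCPU) → host 6 (remaining 22 vCPU)
vm10 (12 vCPU) → host 3 (remaining 9 vCPU)
6 hosts × 48 vCPU = 288 vCPU; used 209 vCPU; unused 79 vCPU.

79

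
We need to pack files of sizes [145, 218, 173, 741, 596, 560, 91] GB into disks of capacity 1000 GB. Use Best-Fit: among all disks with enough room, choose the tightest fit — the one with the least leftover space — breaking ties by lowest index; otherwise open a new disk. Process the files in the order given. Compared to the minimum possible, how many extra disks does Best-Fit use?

1

Best-Fit: [145,218,173] [741,91] [596] [560] → 4 disks.
Total size 2524 GB; any packing needs at least ⌈2524/1000⌉ = 3 disks.
An optimal packing achieves that bound: [741,218] [596,173,145] [560,91] → 3 disks.
Excess: 4 − 3 = 1.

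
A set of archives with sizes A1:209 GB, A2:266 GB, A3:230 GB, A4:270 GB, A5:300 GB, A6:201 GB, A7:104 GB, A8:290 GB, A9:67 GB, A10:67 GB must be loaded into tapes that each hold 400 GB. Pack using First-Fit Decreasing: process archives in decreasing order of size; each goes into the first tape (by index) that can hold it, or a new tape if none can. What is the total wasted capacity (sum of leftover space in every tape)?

Sorted descending: 300, 290, 270, 266, 230, 209, 201, 104, 67, 67.
tape 1: place 300 GB, 100 GB left
tape 2: place 290 GB, 110 GB left
tape 3: place 270 GB, 130 GB left
tape 4: place 266 GB, 134 GB left
tape 5: place 230 GB, 170 GB left
tape 6: place 209 GB, 191 GB left
tape 7: place 201 GB, 199 GB left
tape 2: place 104 GB, 6 GB left
tape 1: place 67 GB, 33 GB left
tape 3: place 67 GB, 63 GB left
7 tapes × 400 GB = 2800 GB; used 2004 GB; unused 796 GB.

796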